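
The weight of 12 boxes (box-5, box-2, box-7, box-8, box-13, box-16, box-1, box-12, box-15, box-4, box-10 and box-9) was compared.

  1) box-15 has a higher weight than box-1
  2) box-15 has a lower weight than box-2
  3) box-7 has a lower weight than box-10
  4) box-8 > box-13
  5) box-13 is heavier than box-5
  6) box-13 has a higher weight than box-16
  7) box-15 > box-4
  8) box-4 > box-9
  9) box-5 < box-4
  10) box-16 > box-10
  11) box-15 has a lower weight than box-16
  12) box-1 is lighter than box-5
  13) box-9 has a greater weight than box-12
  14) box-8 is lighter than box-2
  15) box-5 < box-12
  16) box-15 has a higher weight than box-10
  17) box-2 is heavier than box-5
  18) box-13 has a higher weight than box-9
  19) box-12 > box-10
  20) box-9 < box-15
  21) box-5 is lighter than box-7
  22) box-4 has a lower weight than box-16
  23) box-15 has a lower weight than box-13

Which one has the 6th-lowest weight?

box-9

Piecing the relations together gives one ordering: box-1 < box-5 < box-7 < box-10 < box-12 < box-9 < box-4 < box-15 < box-16 < box-13 < box-8 < box-2.
The 6th smallest is box-9.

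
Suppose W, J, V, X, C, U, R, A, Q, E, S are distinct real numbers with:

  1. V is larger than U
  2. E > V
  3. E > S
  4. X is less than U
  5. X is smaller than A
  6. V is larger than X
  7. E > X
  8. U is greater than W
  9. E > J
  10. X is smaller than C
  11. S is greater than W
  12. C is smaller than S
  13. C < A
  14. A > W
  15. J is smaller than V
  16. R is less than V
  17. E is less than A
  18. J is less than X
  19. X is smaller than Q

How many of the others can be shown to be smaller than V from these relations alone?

5

Directly below V: J, X, U, R.
One step further: W (5 so far).
No other element is forced below V by the given relations, so the count is 5.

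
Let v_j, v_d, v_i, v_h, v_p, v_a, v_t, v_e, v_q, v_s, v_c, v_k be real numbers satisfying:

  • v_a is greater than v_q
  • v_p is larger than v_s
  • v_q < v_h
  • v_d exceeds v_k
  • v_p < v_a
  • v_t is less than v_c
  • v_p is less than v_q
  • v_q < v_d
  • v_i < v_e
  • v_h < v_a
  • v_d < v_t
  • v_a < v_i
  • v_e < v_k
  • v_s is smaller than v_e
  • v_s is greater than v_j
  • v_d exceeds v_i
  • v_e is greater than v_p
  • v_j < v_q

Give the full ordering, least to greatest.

The consecutive links are each given: v_j < v_s; v_s < v_p; v_p < v_q; v_q < v_h; v_h < v_a; v_a < v_i; v_i < v_e; v_e < v_k; v_k < v_d; v_d < v_t; v_t < v_c.

v_j < v_s < v_p < v_q < v_h < v_a < v_i < v_e < v_k < v_d < v_t < v_c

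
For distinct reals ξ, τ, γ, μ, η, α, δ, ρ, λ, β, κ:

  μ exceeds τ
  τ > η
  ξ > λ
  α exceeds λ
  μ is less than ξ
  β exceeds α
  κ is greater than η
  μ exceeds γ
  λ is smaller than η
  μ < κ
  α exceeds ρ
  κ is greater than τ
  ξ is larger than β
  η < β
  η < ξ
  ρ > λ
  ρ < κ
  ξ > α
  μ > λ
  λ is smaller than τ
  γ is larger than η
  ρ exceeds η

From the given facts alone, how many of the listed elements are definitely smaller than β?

From β the given relations immediately reach η, α.
From those, λ, ρ — 4 in total.
Nothing else is reachable below β; 4 in all.

4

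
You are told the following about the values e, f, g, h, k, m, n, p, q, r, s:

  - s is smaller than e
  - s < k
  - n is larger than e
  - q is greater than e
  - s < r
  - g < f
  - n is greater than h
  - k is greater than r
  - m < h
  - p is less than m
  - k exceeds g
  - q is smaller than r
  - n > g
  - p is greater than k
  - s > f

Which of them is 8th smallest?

p

Piecing the relations together gives one ordering: g < f < s < e < q < r < k < p < m < h < n.
Counting 8 from the smallest end gives p.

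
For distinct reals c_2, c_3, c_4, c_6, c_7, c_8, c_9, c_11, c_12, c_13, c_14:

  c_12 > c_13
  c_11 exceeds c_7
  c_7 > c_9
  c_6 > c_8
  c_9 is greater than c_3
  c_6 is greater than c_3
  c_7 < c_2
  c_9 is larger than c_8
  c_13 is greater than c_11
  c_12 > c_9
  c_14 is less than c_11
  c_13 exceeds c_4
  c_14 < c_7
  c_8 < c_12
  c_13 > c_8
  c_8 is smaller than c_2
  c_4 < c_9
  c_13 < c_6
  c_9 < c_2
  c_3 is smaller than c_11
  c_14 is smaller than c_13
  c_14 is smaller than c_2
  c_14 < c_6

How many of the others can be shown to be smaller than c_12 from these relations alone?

8

Directly below c_12: c_8, c_9, c_13.
One step further: c_14, c_3, c_4, c_11 (7 so far).
One step further: c_7 (8 so far).
Nothing else is reachable below c_12; 8 in all.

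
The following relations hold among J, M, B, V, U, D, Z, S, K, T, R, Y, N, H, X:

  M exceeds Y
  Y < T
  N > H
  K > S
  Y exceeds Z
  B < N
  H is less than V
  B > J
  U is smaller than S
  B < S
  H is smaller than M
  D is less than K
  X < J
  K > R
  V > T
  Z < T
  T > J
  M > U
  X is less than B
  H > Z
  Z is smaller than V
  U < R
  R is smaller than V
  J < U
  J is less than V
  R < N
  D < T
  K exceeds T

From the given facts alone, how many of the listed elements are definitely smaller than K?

From K the given relations immediately reach R, S, D, T.
From those, J, Z, B, U, Y — 9 in total.
From those, X — 10 in total.
No other element is forced below K by the given relations, so the count is 10.

10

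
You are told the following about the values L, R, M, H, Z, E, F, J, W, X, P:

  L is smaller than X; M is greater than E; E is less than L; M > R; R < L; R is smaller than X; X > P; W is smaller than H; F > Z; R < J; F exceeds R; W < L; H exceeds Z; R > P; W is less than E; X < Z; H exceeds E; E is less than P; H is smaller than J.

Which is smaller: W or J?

The relevant relations are W < E; E < P; P < R; R < L; L < X; X < Z; Z < H; H < J.
Chaining these gives W < E < P < R < L < X < Z < H < J.
So W < J; W is the smaller of the two.

W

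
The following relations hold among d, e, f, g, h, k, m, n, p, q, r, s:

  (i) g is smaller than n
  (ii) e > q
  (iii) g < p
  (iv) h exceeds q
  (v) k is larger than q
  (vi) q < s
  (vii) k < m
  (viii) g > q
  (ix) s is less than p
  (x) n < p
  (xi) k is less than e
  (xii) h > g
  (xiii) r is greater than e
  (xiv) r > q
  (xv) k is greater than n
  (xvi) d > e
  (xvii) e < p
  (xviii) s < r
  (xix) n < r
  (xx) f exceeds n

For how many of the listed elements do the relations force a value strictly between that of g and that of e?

2

The relations place g below e. An element lies strictly between them when it is forced above g and also forced below e.
Above g: {h, n, k, m, d, p, r, f}. Below e: {q, n, k}.
Intersection: {n, k} — 2.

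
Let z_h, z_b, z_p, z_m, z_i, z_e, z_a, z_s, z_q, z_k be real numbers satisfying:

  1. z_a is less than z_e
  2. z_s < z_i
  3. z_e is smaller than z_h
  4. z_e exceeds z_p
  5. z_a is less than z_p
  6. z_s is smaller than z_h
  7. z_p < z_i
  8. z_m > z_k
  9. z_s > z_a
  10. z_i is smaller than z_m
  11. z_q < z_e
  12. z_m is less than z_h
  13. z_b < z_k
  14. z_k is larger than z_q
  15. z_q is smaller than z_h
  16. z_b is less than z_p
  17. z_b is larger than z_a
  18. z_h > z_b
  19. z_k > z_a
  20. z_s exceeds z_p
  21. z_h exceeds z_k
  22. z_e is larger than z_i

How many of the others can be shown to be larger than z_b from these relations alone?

7

The elements the relations force above z_b are z_p, z_k, z_s, z_i, z_m, z_e, z_h — no chain reaches any other.
That is 7.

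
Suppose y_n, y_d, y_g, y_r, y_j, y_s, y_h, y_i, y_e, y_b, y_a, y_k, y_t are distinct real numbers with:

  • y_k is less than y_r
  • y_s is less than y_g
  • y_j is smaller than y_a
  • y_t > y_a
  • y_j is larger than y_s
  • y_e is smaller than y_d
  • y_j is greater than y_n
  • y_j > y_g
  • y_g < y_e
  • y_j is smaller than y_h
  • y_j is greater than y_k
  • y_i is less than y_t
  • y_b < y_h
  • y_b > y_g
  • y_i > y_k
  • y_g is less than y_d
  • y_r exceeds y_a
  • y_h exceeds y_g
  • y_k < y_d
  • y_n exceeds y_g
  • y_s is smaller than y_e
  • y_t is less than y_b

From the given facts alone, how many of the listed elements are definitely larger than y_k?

8

The elements the relations force above y_k are y_i, y_j, y_a, y_t, y_b, y_h, y_r, y_d — no chain reaches any other.
That is 8.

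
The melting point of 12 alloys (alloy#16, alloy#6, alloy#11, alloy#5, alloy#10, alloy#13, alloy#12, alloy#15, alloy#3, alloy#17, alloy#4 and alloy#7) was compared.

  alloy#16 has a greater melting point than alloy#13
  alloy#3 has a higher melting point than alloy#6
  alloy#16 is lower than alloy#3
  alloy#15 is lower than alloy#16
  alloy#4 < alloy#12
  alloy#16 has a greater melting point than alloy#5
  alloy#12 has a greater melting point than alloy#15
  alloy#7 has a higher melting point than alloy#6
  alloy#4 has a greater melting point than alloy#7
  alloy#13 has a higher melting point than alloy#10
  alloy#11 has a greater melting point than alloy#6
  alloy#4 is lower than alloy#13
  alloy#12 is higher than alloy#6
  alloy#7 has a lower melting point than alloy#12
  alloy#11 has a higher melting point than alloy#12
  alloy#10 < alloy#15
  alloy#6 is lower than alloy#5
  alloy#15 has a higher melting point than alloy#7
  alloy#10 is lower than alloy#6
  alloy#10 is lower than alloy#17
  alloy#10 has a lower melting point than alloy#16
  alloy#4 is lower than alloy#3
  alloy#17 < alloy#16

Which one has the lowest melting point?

Chaining upward from alloy#10: directly above it, alloy#6, alloy#15, alloy#17, alloy#13, alloy#16; then alloy#7, alloy#5, alloy#12, alloy#11, alloy#3; then alloy#4.
That covers every other element, and nothing is given below alloy#10, so alloy#10 is the lowest melting point.

alloy#10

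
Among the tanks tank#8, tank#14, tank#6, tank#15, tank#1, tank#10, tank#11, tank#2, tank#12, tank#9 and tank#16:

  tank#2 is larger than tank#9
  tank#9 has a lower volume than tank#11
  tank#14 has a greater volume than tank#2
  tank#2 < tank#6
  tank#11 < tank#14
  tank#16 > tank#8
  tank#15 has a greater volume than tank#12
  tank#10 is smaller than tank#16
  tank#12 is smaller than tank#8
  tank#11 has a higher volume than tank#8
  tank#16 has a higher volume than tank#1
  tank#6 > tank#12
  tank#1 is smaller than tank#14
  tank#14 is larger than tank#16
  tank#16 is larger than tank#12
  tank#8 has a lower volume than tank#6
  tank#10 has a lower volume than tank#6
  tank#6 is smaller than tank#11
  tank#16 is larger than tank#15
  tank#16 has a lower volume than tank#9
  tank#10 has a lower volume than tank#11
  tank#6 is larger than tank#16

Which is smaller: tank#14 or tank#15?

tank#15

The relevant relations are tank#15 < tank#16; tank#16 < tank#9; tank#9 < tank#2; tank#2 < tank#6; tank#6 < tank#11; tank#11 < tank#14.
Together: tank#15 < tank#16 < tank#9 < tank#2 < tank#6 < tank#11 < tank#14.
So tank#15 < tank#14; tank#15 is the smaller of the two.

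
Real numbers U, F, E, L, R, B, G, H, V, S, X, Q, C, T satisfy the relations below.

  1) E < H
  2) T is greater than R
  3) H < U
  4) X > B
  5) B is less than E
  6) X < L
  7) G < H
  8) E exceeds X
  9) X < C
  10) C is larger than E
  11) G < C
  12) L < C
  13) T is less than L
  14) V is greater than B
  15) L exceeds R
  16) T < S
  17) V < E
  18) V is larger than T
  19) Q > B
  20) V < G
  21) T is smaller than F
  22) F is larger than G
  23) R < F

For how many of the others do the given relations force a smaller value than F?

5

From F the given relations immediately reach R, T, G.
From those, V — 4 in total.
From those, B — 5 in total.
No other element is forced below F by the given relations, so the count is 5.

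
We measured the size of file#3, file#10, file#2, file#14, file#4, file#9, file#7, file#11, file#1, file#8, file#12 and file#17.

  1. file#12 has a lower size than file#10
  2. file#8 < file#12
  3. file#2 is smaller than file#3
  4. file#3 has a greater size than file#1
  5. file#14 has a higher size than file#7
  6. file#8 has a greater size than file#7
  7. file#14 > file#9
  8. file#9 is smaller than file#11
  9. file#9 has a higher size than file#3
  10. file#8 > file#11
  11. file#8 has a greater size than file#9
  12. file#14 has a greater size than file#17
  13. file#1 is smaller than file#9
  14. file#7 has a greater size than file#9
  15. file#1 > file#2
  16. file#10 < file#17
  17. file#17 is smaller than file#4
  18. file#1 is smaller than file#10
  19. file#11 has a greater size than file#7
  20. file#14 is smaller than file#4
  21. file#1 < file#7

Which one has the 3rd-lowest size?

The consecutive relations fix a unique order: file#2 < file#1 < file#3 < file#9 < file#7 < file#11 < file#8 < file#12 < file#10 < file#17 < file#14 < file#4.
Counting 3 from the smallest end gives file#3.

file#3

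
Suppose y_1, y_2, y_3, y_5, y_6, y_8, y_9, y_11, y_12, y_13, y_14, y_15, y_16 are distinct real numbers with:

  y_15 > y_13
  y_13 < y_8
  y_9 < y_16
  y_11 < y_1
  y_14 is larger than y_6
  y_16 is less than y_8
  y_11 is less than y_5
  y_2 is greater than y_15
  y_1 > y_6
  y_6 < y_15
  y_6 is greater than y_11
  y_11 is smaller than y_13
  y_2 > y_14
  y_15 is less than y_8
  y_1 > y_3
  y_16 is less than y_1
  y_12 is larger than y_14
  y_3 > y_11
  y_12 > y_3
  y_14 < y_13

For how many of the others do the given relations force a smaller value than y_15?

4

The elements the relations force below y_15 are y_11, y_6, y_14, y_13 — no chain reaches any other.
That is 4.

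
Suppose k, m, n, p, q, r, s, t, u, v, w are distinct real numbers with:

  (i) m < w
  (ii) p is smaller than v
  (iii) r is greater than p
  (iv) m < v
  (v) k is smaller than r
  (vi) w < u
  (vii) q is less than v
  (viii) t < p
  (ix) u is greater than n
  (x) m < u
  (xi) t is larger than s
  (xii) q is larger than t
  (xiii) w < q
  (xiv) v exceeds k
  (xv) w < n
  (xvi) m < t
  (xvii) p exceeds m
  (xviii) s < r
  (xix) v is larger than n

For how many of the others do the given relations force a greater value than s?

Directly above s: t, r.
One step further: p, q (4 so far).
One step further: v (5 so far).
No other element is forced above s by the given relations, so the count is 5.

5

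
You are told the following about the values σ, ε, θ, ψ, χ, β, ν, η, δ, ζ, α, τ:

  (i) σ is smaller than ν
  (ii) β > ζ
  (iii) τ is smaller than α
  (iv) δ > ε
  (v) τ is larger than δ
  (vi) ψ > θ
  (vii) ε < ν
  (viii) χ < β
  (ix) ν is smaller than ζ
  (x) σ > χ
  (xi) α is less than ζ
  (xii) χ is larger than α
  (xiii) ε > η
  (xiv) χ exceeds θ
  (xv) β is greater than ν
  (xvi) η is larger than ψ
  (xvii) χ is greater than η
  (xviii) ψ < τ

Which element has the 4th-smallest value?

The consecutive relations fix a unique order: θ < ψ < η < ε < δ < τ < α < χ < σ < ν < ζ < β.
Counting 4 from the smallest end gives ε.

ε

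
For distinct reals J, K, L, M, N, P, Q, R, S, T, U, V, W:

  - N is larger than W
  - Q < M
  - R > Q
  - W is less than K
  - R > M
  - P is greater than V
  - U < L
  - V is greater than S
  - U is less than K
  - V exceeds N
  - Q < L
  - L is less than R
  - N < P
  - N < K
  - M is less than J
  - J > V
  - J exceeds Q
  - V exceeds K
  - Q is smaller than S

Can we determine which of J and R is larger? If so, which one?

undetermined

Following every chain through R: below R we get Q, M, U, L.
J is not reached, and no chain runs the other way from J to R.
So the given relations leave the order of R and J undetermined.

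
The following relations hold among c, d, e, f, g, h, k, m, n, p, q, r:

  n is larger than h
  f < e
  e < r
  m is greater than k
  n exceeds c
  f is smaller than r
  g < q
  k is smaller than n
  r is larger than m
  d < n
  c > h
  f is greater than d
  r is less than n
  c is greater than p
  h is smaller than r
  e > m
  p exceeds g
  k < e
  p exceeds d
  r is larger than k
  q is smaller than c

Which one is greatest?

Chaining downward from n: directly below it, k, d, h, c, r; then q, f, m, p, e; then g.
That covers every other element, and nothing is given above n, so n is the greatest.

n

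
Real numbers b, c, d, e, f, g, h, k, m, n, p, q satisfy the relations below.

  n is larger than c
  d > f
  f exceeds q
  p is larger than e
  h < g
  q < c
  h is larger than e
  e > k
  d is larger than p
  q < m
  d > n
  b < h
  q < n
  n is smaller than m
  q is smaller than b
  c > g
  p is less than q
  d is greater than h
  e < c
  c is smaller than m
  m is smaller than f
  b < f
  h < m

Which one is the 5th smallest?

The consecutive relations fix a unique order: k < e < p < q < b < h < g < c < n < m < f < d.
Counting 5 from the smallest end gives b.

b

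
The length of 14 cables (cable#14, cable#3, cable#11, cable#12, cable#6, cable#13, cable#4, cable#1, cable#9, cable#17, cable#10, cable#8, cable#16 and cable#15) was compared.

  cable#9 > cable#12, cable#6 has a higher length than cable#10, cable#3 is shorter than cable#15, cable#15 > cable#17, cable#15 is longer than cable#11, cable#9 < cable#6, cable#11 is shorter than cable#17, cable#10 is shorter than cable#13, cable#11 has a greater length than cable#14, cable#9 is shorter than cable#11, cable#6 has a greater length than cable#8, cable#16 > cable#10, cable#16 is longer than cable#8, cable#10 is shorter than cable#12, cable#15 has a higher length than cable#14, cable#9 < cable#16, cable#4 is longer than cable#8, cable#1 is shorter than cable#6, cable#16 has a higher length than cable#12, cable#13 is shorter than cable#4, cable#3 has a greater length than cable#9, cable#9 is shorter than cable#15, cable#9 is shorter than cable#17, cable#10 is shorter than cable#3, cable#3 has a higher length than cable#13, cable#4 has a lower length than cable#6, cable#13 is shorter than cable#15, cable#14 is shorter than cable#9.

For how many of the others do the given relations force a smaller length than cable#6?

8

The elements the relations force below cable#6 are cable#8, cable#10, cable#12, cable#13, cable#4, cable#1, cable#14, cable#9 — no chain reaches any other.
That is 8.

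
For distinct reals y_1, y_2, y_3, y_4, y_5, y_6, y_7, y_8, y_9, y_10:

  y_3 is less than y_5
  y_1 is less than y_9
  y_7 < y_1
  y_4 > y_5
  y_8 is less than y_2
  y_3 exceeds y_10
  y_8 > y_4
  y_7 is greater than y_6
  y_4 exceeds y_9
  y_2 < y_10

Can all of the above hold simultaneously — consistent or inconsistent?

We have y_5 < y_4 stated directly, yet also y_4 < y_8 < y_2 < y_10 < y_3 < y_5 by chaining the others — so y_4 < y_5. Contradiction.

inconsistent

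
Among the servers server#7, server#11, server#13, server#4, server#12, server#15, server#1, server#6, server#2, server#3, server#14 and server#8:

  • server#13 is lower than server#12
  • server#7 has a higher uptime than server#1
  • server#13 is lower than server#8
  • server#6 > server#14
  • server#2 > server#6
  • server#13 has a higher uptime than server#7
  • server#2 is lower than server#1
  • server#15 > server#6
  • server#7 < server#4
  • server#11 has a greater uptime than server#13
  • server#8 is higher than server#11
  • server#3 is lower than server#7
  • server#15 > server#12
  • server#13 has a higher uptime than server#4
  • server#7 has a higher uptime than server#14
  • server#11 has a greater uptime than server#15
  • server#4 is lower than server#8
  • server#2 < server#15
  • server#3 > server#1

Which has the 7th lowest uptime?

Chaining the given pairs: server#14 < server#6 < server#2 < server#1 < server#3 < server#7 < server#4 < server#13 < server#12 < server#15 < server#11 < server#8.
The 7th smallest is server#4.

server#4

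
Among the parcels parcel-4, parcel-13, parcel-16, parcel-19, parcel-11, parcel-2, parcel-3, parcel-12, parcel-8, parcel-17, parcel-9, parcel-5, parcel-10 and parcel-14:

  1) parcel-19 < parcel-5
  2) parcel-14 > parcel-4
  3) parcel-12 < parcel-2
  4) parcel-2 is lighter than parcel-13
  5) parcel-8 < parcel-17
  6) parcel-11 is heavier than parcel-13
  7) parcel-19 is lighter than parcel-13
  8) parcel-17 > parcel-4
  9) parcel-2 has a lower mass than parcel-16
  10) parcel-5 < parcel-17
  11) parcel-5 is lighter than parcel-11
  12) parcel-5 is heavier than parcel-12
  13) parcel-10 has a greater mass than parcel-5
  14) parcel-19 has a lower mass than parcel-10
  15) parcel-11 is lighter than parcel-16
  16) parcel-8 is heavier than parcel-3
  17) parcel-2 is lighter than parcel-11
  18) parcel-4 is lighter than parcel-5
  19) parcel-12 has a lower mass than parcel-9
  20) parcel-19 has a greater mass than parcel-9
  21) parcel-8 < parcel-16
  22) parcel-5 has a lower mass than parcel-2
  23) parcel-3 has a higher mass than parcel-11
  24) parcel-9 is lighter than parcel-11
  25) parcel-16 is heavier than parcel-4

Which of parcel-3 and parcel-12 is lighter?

parcel-12

The relevant relations are parcel-12 < parcel-9; parcel-9 < parcel-19; parcel-19 < parcel-5; parcel-5 < parcel-2; parcel-2 < parcel-13; parcel-13 < parcel-11; parcel-11 < parcel-3.
Chaining these gives parcel-12 < parcel-9 < parcel-19 < parcel-5 < parcel-2 < parcel-13 < parcel-11 < parcel-3.
So parcel-12 < parcel-3; parcel-12 is the lighter of the two.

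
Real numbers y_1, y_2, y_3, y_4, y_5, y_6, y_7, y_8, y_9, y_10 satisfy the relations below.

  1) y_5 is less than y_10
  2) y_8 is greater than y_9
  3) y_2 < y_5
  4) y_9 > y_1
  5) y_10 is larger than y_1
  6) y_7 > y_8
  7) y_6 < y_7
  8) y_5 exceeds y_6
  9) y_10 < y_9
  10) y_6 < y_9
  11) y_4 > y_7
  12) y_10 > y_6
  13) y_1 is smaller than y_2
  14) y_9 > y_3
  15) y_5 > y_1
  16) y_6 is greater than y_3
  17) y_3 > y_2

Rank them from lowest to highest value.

Each adjacent pair is fixed by a given relation: y_1 < y_2; y_2 < y_3; y_3 < y_6; y_6 < y_5; y_5 < y_10; y_10 < y_9; y_9 < y_8; y_8 < y_7; y_7 < y_4. Chaining them end to end gives the full order.

y_1 < y_2 < y_3 < y_6 < y_5 < y_10 < y_9 < y_8 < y_7 < y_4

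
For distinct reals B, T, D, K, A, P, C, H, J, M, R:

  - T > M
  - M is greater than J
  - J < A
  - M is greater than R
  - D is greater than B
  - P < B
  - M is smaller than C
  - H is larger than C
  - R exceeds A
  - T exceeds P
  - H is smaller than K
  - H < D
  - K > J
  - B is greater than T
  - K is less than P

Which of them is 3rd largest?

The consecutive relations fix a unique order: J < A < R < M < C < H < K < P < T < B < D.
The 3rd largest is T.

T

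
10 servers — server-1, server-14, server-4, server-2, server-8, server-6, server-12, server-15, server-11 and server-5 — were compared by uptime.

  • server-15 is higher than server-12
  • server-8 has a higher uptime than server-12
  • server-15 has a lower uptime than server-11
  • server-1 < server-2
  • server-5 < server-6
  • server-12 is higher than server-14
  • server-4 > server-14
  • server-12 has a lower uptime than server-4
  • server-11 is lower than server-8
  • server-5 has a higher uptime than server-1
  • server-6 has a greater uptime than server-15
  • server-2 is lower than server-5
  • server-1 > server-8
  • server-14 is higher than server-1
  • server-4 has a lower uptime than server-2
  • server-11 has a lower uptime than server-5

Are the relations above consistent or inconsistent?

Chaining the given relations yields server-12 < server-15 < server-11 < server-8 < server-1 < server-14, so server-12 < server-14. But one relation states server-14 < server-12. These cannot both hold.

inconsistent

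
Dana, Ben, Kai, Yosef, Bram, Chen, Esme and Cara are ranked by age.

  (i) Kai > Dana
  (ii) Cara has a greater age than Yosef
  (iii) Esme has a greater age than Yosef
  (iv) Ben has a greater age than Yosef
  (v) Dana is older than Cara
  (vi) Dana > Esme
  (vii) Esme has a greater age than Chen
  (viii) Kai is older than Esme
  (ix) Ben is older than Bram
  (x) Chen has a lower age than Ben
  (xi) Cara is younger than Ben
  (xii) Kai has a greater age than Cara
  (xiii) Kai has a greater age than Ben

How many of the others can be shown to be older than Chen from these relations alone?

From Chen the given relations immediately reach Esme, Ben.
From those, Dana, Kai — 4 in total.
No other element is forced above Chen by the given relations, so the count is 4.

4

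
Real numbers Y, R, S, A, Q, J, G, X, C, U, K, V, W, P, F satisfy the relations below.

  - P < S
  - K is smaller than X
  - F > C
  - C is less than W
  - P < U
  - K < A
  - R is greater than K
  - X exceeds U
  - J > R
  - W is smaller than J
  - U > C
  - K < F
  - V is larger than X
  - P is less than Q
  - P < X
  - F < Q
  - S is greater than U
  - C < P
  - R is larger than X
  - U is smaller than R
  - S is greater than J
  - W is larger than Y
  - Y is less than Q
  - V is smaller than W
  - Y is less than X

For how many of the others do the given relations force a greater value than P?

8

Directly above P: U, X, Q, S.
One step further: V, R (6 so far).
One step further: W, J (8 so far).
No other element is forced above P by the given relations, so the count is 8.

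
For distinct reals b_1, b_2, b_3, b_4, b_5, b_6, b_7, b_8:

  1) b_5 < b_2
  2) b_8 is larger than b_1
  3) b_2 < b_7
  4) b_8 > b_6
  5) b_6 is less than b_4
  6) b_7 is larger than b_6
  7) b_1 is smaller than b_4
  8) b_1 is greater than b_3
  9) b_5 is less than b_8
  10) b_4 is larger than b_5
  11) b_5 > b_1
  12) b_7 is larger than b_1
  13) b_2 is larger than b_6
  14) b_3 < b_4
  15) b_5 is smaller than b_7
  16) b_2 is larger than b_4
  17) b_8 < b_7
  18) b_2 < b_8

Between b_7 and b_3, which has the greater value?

b_7

The relevant relations are b_3 < b_1; b_1 < b_5; b_5 < b_4; b_4 < b_2; b_2 < b_8; b_8 < b_7.
Chaining these gives b_3 < b_1 < b_5 < b_4 < b_2 < b_8 < b_7.
So b_3 < b_7; b_7 is the larger of the two.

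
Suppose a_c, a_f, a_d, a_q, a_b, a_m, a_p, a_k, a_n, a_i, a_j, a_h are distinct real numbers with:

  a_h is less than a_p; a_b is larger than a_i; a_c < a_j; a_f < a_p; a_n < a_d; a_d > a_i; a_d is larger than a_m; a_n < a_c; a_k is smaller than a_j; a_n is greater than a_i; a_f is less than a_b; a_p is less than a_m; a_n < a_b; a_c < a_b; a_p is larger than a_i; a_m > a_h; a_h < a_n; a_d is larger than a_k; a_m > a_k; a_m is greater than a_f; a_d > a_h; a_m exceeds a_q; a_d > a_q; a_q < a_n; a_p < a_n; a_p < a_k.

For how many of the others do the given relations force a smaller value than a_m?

The elements the relations force below a_m are a_f, a_i, a_h, a_p, a_q, a_k — no chain reaches any other.
That is 6.

6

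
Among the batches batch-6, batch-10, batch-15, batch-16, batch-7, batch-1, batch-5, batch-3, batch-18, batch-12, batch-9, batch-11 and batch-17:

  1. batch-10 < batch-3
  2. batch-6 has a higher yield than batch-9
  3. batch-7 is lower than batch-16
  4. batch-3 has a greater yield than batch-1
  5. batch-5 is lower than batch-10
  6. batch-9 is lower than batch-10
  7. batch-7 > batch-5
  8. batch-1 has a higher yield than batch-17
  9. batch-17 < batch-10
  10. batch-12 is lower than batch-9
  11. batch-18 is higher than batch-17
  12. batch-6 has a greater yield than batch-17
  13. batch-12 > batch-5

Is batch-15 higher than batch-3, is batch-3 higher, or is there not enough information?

Following every chain through batch-15: nothing is chained to batch-15.
batch-3 is not reached, and no chain runs the other way from batch-3 to batch-15.
So the given relations leave the order of batch-15 and batch-3 undetermined.

undetermined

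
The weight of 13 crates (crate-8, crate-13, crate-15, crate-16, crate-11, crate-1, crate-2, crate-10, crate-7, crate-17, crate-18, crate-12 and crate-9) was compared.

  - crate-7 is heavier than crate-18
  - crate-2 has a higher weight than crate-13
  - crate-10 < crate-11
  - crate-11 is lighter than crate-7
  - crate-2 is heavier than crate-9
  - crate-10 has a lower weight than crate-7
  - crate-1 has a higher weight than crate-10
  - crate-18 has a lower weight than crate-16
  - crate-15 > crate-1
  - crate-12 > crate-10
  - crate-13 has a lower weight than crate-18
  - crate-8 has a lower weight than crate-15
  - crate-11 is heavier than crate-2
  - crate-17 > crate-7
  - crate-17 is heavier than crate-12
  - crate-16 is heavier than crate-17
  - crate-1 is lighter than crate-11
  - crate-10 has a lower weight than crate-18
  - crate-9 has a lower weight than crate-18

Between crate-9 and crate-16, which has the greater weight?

Chaining the given relations: crate-9 < crate-2 < crate-11 < crate-7 < crate-17 < crate-16.
So crate-9 < crate-16; crate-16 is the heavier of the two.

crate-16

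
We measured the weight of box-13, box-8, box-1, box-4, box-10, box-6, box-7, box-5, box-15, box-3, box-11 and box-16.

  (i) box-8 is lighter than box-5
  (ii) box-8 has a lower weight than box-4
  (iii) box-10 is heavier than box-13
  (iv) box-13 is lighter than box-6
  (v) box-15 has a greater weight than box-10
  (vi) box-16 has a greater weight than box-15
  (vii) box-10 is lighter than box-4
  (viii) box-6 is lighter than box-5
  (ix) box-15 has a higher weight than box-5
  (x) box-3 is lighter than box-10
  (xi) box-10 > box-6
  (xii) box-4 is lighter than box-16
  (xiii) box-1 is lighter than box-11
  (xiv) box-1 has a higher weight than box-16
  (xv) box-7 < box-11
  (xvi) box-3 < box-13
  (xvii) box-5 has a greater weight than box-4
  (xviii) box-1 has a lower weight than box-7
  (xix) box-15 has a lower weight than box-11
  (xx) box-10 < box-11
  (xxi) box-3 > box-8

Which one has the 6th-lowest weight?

The consecutive relations fix a unique order: box-8 < box-3 < box-13 < box-6 < box-10 < box-4 < box-5 < box-15 < box-16 < box-1 < box-7 < box-11.
The 6th smallest is box-4.

box-4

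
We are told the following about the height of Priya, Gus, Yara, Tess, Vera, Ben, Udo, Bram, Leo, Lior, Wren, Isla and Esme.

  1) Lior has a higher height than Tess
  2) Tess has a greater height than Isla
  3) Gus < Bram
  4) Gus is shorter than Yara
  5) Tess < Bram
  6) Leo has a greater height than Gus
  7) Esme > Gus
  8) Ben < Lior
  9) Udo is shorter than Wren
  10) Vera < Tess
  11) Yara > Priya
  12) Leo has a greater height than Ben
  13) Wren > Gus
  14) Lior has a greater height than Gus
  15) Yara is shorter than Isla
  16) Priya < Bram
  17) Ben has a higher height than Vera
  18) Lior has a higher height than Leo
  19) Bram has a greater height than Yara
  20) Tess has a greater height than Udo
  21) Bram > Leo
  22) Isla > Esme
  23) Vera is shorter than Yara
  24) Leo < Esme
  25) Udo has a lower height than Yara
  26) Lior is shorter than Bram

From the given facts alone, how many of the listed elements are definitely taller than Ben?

From Ben the given relations immediately reach Leo, Lior.
From those, Esme, Bram — 4 in total.
From those, Isla — 5 in total.
From those, Tess — 6 in total.
No other element is forced above Ben by the given relations, so the count is 6.

6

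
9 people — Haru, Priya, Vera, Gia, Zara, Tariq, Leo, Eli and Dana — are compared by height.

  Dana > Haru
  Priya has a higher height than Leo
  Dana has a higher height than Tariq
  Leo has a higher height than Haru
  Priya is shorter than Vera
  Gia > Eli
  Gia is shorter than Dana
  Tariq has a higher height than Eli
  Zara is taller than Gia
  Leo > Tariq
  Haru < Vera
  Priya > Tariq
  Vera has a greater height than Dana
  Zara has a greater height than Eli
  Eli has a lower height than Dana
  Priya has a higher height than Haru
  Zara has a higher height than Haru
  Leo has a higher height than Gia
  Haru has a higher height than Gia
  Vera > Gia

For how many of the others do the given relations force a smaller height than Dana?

From Dana the given relations immediately reach Eli, Gia, Haru, Tariq.
Nothing else is reachable below Dana; 4 in all.

4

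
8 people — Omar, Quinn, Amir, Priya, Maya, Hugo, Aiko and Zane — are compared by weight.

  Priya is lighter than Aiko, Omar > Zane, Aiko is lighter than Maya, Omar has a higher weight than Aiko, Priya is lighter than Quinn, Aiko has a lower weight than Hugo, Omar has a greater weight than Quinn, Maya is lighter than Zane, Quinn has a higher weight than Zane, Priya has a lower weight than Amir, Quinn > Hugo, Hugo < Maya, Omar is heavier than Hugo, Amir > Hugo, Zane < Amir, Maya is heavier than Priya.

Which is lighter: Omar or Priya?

Priya < Aiko and Aiko < Hugo give Priya < Hugo.
With Hugo < Maya: Priya < Aiko < Hugo < Maya.
Then Maya < Zane extends the chain to Zane.
Then Zane < Quinn extends the chain to Quinn.
With Quinn < Omar: Priya < Aiko < Hugo < Maya < Zane < Quinn < Omar.
So Priya < Omar; Priya is the lighter of the two.

Priya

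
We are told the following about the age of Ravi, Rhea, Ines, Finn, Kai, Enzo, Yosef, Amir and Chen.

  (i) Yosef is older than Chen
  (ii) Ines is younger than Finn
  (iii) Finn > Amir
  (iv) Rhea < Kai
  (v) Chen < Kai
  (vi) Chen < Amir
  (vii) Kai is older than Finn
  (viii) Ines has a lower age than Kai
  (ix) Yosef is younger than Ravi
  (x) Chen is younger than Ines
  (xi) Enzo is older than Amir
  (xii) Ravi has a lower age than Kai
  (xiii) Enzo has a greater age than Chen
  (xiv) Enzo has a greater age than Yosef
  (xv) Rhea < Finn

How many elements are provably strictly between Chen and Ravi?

1

The relations place Chen below Ravi. An element lies strictly between them when it is forced above Chen and also forced below Ravi.
Above Chen: {Amir, Ines, Yosef, Finn, Kai, Enzo}. Below Ravi: {Yosef}.
Intersection: {Yosef} — 1.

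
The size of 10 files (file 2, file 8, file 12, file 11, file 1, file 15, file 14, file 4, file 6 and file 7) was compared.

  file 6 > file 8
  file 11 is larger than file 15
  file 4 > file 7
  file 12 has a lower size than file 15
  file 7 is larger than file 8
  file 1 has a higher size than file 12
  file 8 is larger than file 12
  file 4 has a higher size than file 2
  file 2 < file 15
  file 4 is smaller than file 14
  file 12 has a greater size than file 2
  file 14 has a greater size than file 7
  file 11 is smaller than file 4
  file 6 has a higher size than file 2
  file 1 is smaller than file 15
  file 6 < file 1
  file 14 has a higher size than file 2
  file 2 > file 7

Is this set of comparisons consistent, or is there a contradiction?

Chaining the given relations yields file 12 < file 8 < file 7 < file 2, so file 12 < file 2. But one relation states file 2 < file 12. These cannot both hold.

inconsistent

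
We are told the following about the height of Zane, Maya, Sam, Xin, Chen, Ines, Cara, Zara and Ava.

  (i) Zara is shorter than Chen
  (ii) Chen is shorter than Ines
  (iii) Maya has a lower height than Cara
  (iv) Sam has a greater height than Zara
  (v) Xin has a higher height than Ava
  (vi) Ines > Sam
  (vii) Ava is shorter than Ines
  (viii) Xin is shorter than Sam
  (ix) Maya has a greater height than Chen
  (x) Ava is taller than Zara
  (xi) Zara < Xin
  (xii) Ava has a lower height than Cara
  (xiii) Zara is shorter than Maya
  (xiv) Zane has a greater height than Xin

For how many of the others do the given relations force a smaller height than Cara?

The elements the relations force below Cara are Zara, Ava, Chen, Maya — no chain reaches any other.
That is 4.

4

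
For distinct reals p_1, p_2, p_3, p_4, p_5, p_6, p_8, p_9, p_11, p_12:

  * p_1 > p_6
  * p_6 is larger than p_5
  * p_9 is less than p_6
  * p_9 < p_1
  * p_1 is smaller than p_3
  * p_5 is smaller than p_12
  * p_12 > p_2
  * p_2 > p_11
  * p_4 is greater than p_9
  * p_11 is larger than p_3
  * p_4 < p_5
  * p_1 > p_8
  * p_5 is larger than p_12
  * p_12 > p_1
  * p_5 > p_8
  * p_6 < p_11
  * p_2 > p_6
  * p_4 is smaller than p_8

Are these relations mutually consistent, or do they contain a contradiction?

Chaining the given relations yields p_5 < p_6 < p_1 < p_3 < p_11 < p_2 < p_12, so p_5 < p_12. But one relation states p_12 < p_5. These cannot both hold.

inconsistent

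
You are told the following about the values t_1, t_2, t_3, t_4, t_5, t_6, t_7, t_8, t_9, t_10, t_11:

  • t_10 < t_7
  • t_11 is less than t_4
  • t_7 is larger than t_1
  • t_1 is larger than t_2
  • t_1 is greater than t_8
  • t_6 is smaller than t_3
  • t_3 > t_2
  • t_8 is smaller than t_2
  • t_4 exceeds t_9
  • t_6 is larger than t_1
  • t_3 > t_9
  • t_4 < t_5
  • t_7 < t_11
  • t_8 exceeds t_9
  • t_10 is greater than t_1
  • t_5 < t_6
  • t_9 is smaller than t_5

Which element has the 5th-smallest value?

t_10

The consecutive relations fix a unique order: t_9 < t_8 < t_2 < t_1 < t_10 < t_7 < t_11 < t_4 < t_5 < t_6 < t_3.
The 5th smallest is t_10.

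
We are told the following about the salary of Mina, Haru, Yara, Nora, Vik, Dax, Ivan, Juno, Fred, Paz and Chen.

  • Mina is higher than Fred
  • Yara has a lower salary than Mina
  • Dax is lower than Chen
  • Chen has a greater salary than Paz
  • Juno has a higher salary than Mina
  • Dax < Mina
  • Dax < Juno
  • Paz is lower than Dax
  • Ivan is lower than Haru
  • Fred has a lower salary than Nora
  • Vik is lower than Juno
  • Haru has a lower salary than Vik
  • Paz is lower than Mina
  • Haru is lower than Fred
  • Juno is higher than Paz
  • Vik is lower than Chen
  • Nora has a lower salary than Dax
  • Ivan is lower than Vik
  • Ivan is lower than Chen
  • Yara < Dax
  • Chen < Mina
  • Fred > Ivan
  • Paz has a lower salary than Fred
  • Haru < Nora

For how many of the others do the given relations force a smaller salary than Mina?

From Mina the given relations immediately reach Paz, Fred, Yara, Dax, Chen.
From those, Ivan, Haru, Nora, Vik — 9 in total.
No other element is forced below Mina by the given relations, so the count is 9.

9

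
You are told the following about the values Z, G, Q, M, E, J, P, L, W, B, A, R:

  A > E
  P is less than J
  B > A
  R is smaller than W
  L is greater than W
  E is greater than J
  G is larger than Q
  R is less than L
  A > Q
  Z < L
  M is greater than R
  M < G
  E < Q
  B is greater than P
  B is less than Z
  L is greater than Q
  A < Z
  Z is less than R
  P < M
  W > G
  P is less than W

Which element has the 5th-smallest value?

Piecing the relations together gives one ordering: P < J < E < Q < A < B < Z < R < M < G < W < L.
The 5th smallest is A.

A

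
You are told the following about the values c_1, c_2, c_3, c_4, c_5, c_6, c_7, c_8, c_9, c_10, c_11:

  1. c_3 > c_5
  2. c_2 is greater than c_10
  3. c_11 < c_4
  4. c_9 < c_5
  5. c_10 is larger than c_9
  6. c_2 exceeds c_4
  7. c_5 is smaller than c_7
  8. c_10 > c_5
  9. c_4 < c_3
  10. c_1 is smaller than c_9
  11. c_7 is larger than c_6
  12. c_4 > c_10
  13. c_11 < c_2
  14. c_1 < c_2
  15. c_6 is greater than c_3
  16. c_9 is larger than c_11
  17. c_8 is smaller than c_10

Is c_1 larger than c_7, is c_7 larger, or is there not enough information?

c_7

Chaining the given relations: c_1 < c_9 < c_5 < c_10 < c_4 < c_3 < c_6 < c_7.
So c_7 is larger.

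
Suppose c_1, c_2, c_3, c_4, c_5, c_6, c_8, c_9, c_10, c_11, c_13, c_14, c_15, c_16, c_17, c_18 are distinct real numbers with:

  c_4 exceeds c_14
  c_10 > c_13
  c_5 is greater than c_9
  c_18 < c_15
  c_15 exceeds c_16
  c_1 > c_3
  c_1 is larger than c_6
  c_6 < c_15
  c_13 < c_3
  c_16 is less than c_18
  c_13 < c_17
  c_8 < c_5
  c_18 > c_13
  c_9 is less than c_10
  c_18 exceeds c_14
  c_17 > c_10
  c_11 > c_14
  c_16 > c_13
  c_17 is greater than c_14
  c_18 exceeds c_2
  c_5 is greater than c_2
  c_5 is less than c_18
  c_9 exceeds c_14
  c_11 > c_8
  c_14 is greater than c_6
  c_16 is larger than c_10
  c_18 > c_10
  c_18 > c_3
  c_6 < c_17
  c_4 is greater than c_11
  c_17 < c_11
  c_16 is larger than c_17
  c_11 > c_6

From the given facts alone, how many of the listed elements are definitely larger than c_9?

8

From c_9 the given relations immediately reach c_10, c_5.
From those, c_17, c_16, c_18 — 5 in total.
From those, c_11, c_15 — 7 in total.
From those, c_4 — 8 in total.
No other element is forced above c_9 by the given relations, so the count is 8.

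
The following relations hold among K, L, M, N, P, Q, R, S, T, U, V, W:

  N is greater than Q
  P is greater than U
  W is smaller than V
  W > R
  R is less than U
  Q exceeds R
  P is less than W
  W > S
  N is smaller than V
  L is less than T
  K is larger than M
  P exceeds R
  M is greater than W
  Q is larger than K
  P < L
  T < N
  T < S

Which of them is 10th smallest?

The consecutive relations fix a unique order: R < U < P < L < T < S < W < M < K < Q < N < V.
Counting 10 from the smallest end gives Q.

Q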